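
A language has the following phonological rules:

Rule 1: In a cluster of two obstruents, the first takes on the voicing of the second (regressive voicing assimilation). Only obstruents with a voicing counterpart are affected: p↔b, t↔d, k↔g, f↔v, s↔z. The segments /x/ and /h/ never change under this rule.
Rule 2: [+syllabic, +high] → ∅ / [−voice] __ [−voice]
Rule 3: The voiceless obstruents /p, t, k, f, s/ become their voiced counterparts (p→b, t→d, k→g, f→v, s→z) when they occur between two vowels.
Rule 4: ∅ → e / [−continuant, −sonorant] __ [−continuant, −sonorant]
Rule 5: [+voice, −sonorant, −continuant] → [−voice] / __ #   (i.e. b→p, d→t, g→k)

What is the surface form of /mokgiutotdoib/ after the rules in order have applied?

Rule 1 (regressive voicing assimilation): /k/ precedes the voiced obstruent /g/, so it voices to [g] by assimilation. /t/ precedes the voiced obstruent /d/, so it voices to [d] by assimilation. /mokgiutotdoib/ → moggiutoddoib.
Rule 2 (high vowel syncope): no segment meets the environment; /moggiutoddoib/ is unchanged.
Rule 3 (intervocalic voicing): /t/ is a voiceless obstruent between vowels /u/ and /o/, so it voices to [d]. /moggiutoddoib/ → moggiudoddoib.
Rule 4 (stop-cluster e-epenthesis): /g/ and /g/ form a stop–stop cluster, so [e] is inserted between them. /d/ and /d/ form a stop–stop cluster, so [e] is inserted between them. /moggiudoddoib/ → mogegiudodedoib.
Rule 5 (final devoicing): /b/ is a voiced stop in word-final position, so it devoices to [p]. /mogegiudodedoib/ → mogegiudodedoip.

mogegiudodedoip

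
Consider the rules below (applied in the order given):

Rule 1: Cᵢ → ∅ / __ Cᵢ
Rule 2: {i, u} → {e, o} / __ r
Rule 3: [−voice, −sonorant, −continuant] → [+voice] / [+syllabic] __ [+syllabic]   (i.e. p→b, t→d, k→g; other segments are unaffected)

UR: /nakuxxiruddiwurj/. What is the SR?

Rule 1 (degemination): /xx/ is a geminate; the first /x/ deletes. /dd/ is a geminate; the first /d/ deletes. /nakuxxiruddiwurj/ → nakuxirudiwurj.
Rule 2 (pre-rhotic lowering): /i/ is a high vowel immediately before /r/, so it lowers to [e]. /u/ is a high vowel immediately before /r/, so it lowers to [o]. /nakuxirudiwurj/ → nakuxerudiworj.
Rule 3 (intervocalic voicing): /k/ is a voiceless stop between vowels /a/ and /u/, so it voices to [g]. /nakuxerudiworj/ → naguxerudiworj.

naguxerudiworj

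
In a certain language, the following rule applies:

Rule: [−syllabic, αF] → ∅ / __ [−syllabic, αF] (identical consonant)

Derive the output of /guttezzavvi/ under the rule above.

/tt/ is a geminate; the first /t/ deletes.
/zz/ is a geminate; the first /z/ deletes.
/vv/ is a geminate; the first /v/ deletes.
The other instances of /g/, /t/, /z/, /v/ do not occur in the required environment and remain unchanged.
Surface form: [gutezavi].

gutezavi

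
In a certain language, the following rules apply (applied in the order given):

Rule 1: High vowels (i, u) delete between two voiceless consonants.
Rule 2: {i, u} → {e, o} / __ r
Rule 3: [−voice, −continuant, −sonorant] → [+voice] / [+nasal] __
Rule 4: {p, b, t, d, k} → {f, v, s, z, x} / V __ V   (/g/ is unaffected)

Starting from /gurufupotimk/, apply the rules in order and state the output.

gorufposimg

Rule 1 (high vowel syncope): /u/ is a high vowel flanked by voiceless consonants /f/ and /p/, so it deletes. /gurufupotimk/ → gurufpotimk.
Rule 2 (pre-rhotic lowering): /u/ is a high vowel immediately before /r/, so it lowers to [o]. /gurufpotimk/ → gorufpotimk.
Rule 3 (post-nasal voicing): /k/ is a voiceless stop immediately after the nasal /m/, so it voices to [g]. /gorufpotimk/ → gorufpotimg.
Rule 4 (intervocalic spirantization): /t/ is a stop between vowels /o/ and /i/, so it spirantizes to the fricative [s]. /gorufpotimg/ → gorufposimg.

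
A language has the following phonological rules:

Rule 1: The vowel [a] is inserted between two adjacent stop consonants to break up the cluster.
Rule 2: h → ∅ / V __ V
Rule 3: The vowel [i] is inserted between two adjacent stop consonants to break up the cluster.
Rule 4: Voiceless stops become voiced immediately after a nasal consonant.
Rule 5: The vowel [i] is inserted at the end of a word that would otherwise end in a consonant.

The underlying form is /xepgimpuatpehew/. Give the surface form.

Rule 1 (stop-cluster a-epenthesis): /p/ and /g/ form a stop–stop cluster, so [a] is inserted between them. /t/ and /p/ form a stop–stop cluster, so [a] is inserted between them. /xepgimpuatpehew/ → xepagimpuatapehew.
Rule 2 (intervocalic h-deletion): /h/ occurs between vowels /e/ and /e/, so it deletes. /xepagimpuatapehew/ → xepagimpuatapeew.
Rule 3 (stop-cluster i-epenthesis): no segment meets the environment; /xepagimpuatapeew/ is unchanged.
Rule 4 (post-nasal voicing): /p/ is a voiceless stop immediately after the nasal /m/, so it voices to [b]. /xepagimpuatapeew/ → xepagimbuatapeew.
Rule 5 (final i-epenthesis): the form ends in the consonant /w/, so [i] is inserted word-finally. /xepagimbuatapeew/ → xepagimbuatapeewi.

xepagimbuatapeewi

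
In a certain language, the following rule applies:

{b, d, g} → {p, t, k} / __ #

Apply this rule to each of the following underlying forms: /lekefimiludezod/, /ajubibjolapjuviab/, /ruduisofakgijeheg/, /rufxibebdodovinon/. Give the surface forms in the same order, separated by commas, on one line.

lekefimiludezot, ajubibjolapjuviap, ruduisofakgijehek, rufxibebdodovinon

/lekefimiludezod/: /d/ is a voiced stop in word-final position, so it devoices to [t]. → [lekefimiludezot].
/ajubibjolapjuviab/: /b/ is a voiced stop in word-final position, so it devoices to [p]. → [ajubibjolapjuviap].
/ruduisofakgijeheg/: /g/ is a voiced stop in word-final position, so it devoices to [k]. → [ruduisofakgijehek].
/rufxibebdodovinon/: the rule's environment is not met; surfaces unchanged as [rufxibebdodovinon].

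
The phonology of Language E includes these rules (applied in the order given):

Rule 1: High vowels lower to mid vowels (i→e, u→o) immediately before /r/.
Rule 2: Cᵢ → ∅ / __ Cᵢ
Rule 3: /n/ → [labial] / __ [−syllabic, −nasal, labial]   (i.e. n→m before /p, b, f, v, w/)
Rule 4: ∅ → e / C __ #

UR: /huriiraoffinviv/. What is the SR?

horieraofimvive

Rule 1 (pre-rhotic lowering): /u/ is a high vowel immediately before /r/, so it lowers to [o]. /i/ is a high vowel immediately before /r/, so it lowers to [e]. /huriiraoffinviv/ → horieraoffinviv.
Rule 2 (degemination): /ff/ is a geminate; the first /f/ deletes. /horieraoffinviv/ → horieraofinviv.
Rule 3 (nasal place assimilation): /n/ precedes the labial consonant /v/, so it assimilates in place to [m]. /horieraofinviv/ → horieraofimviv.
Rule 4 (final e-epenthesis): the form ends in the consonant /v/, so [e] is inserted word-finally. /horieraofimviv/ → horieraofimvive.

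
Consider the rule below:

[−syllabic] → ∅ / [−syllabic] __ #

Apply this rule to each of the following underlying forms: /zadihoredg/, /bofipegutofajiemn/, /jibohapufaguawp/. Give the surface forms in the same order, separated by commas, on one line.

/zadihoredg/: /g/ is the second consonant of a word-final cluster /dg/, so it deletes. → [zadihored].
/bofipegutofajiemn/: /n/ is the second consonant of a word-final cluster /mn/, so it deletes. → [bofipegutofajiem].
/jibohapufaguawp/: /p/ is the second consonant of a word-final cluster /wp/, so it deletes. → [jibohapufaguaw].

zadihored, bofipegutofajiem, jibohapufaguaw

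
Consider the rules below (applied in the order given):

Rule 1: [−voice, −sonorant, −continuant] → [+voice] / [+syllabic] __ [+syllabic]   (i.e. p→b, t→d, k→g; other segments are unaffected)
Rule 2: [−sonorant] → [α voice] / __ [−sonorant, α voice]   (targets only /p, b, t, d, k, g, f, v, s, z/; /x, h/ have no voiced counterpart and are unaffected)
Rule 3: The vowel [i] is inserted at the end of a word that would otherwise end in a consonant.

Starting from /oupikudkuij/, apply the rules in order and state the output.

oubigutkuiji

Rule 1 (intervocalic voicing): /p/ is a voiceless stop between vowels /u/ and /i/, so it voices to [b]. /k/ is a voiceless stop between vowels /i/ and /u/, so it voices to [g]. /oupikudkuij/ → oubigudkuij.
Rule 2 (regressive voicing assimilation): /d/ precedes the voiceless obstruent /k/, so it devoices to [t] by assimilation. /oubigudkuij/ → oubigutkuij.
Rule 3 (final i-epenthesis): the form ends in the consonant /j/, so [i] is inserted word-finally. /oubigutkuij/ → oubigutkuiji.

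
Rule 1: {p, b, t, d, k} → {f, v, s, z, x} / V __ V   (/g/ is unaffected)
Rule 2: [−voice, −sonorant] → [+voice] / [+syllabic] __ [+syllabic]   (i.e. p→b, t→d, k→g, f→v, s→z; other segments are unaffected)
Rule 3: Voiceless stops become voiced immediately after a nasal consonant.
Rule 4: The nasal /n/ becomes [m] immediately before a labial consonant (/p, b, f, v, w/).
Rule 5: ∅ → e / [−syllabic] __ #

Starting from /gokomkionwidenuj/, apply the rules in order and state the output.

Rule 1 (intervocalic spirantization): /k/ is a stop between vowels /o/ and /o/, so it spirantizes to the fricative [x]. /d/ is a stop between vowels /i/ and /e/, so it spirantizes to the fricative [z]. /gokomkionwidenuj/ → goxomkionwizenuj.
Rule 2 (intervocalic voicing): no segment meets the environment; /goxomkionwizenuj/ is unchanged.
Rule 3 (post-nasal voicing): /k/ is a voiceless stop immediately after the nasal /m/, so it voices to [g]. /goxomkionwizenuj/ → goxomgionwizenuj.
Rule 4 (nasal place assimilation): /n/ precedes the labial consonant /w/, so it assimilates in place to [m]. /goxomgionwizenuj/ → goxomgiomwizenuj.
Rule 5 (final e-epenthesis): the form ends in the consonant /j/, so [e] is inserted word-finally. /goxomgiomwizenuj/ → goxomgiomwizenuje.

goxomgiomwizenuje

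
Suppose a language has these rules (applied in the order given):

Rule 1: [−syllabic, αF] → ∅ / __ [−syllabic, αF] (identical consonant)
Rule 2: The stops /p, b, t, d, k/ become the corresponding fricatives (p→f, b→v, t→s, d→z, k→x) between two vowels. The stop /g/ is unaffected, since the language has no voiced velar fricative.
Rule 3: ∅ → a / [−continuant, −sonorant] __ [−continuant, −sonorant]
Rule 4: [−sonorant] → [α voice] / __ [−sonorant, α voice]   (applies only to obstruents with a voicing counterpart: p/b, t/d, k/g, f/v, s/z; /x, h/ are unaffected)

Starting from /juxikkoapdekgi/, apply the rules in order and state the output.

juxixoapadekagi

Rule 1 (degemination): /kk/ is a geminate; the first /k/ deletes. /juxikkoapdekgi/ → juxikoapdekgi.
Rule 2 (intervocalic spirantization): /k/ is a stop between vowels /i/ and /o/, so it spirantizes to the fricative [x]. /juxikoapdekgi/ → juxixoapdekgi.
Rule 3 (stop-cluster a-epenthesis): /p/ and /d/ form a stop–stop cluster, so [a] is inserted between them. /k/ and /g/ form a stop–stop cluster, so [a] is inserted between them. /juxixoapdekgi/ → juxixoapadekagi.
Rule 4 (regressive voicing assimilation): no segment meets the environment; /juxixoapadekagi/ is unchanged.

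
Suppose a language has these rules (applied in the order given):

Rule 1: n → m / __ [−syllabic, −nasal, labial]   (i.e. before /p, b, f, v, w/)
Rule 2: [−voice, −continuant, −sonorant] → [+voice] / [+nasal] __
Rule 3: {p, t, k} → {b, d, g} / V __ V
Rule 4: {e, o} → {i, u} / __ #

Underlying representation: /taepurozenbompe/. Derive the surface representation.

taeburozembombi

Rule 1 (nasal place assimilation): /n/ precedes the labial consonant /b/, so it assimilates in place to [m]. /taepurozenbompe/ → taepurozembompe.
Rule 2 (post-nasal voicing): /p/ is a voiceless stop immediately after the nasal /m/, so it voices to [b]. /taepurozembompe/ → taepurozembombe.
Rule 3 (intervocalic voicing): /p/ is a voiceless stop between vowels /e/ and /u/, so it voices to [b]. /taepurozembombe/ → taeburozembombe.
Rule 4 (final vowel raising): /e/ is a mid vowel in word-final position, so it raises to [i]. /taeburozembombe/ → taeburozembombi.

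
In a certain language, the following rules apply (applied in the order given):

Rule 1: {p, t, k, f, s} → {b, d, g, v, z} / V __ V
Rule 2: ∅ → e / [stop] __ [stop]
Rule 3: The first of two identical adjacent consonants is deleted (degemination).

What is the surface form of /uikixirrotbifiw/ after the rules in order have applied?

uigixirotebiviw

Rule 1 (intervocalic voicing): /k/ is a voiceless obstruent between vowels /i/ and /i/, so it voices to [g]. /f/ is a voiceless obstruent between vowels /i/ and /i/, so it voices to [v]. /uikixirrotbifiw/ → uigixirrotbiviw.
Rule 2 (stop-cluster e-epenthesis): /t/ and /b/ form a stop–stop cluster, so [e] is inserted between them. /uigixirrotbiviw/ → uigixirrotebiviw.
Rule 3 (degemination): /rr/ is a geminate; the first /r/ deletes. /uigixirrotebiviw/ → uigixirotebiviw.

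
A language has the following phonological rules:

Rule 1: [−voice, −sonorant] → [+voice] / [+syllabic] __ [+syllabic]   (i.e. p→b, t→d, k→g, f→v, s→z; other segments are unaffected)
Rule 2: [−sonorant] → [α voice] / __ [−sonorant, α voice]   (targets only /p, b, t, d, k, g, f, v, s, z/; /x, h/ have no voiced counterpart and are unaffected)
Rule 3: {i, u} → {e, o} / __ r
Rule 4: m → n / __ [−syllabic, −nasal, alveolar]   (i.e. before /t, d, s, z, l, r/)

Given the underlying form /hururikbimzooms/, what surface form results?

hororigbinzoons

Rule 1 (intervocalic voicing): no segment meets the environment; /hururikbimzooms/ is unchanged.
Rule 2 (regressive voicing assimilation): /k/ precedes the voiced obstruent /b/, so it voices to [g] by assimilation. /hururikbimzooms/ → hururigbimzooms.
Rule 3 (pre-rhotic lowering): /u/ is a high vowel immediately before /r/, so it lowers to [o]. /u/ is a high vowel immediately before /r/, so it lowers to [o]. /hururigbimzooms/ → hororigbimzooms.
Rule 4 (nasal place assimilation): /m/ precedes the alveolar consonant /z/, so it assimilates in place to [n]. /m/ precedes the alveolar consonant /s/, so it assimilates in place to [n]. /hororigbimzooms/ → hororigbinzoons.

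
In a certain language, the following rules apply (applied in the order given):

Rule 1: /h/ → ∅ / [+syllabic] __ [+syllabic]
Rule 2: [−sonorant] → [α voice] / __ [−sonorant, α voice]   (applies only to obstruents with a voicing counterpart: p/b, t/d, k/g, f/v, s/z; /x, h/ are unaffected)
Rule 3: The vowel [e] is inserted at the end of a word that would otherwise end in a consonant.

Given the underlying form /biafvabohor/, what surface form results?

biavvaboore

Rule 1 (intervocalic h-deletion): /h/ occurs between vowels /o/ and /o/, so it deletes. /biafvabohor/ → biafvaboor.
Rule 2 (regressive voicing assimilation): /f/ precedes the voiced obstruent /v/, so it voices to [v] by assimilation. /biafvaboor/ → biavvaboor.
Rule 3 (final e-epenthesis): the form ends in the consonant /r/, so [e] is inserted word-finally. /biavvaboor/ → biavvaboore.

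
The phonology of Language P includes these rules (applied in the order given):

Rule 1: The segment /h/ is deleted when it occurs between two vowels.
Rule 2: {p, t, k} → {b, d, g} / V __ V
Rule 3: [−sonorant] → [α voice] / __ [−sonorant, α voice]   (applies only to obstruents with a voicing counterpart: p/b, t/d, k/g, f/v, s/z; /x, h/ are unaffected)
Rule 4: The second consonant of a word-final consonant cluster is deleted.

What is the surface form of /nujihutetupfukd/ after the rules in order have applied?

nujiudedupfug

Rule 1 (intervocalic h-deletion): /h/ occurs between vowels /i/ and /u/, so it deletes. /nujihutetupfukd/ → nujiutetupfukd.
Rule 2 (intervocalic voicing): /t/ is a voiceless stop between vowels /u/ and /e/, so it voices to [d]. /t/ is a voiceless stop between vowels /e/ and /u/, so it voices to [d]. /nujiutetupfukd/ → nujiudedupfukd.
Rule 3 (regressive voicing assimilation): /k/ precedes the voiced obstruent /d/, so it voices to [g] by assimilation. /nujiudedupfukd/ → nujiudedupfugd.
Rule 4 (final cluster simplification): /d/ is the second consonant of a word-final cluster /gd/, so it deletes. /nujiudedupfugd/ → nujiudedupfug.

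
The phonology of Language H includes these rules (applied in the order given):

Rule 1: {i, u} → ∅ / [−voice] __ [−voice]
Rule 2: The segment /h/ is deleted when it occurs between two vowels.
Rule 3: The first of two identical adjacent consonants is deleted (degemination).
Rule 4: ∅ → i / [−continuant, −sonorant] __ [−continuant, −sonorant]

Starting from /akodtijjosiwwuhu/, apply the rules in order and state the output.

akoditijosiwuu

Rule 1 (high vowel syncope): no segment meets the environment; /akodtijjosiwwuhu/ is unchanged.
Rule 2 (intervocalic h-deletion): /h/ occurs between vowels /u/ and /u/, so it deletes. /akodtijjosiwwuhu/ → akodtijjosiwwuu.
Rule 3 (degemination): /jj/ is a geminate; the first /j/ deletes. /ww/ is a geminate; the first /w/ deletes. /akodtijjosiwwuu/ → akodtijosiwuu.
Rule 4 (stop-cluster i-epenthesis): /d/ and /t/ form a stop–stop cluster, so [i] is inserted between them. /akodtijosiwuu/ → akoditijosiwuu.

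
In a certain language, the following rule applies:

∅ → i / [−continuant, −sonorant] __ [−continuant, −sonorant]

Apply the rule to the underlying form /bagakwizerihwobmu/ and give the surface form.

No segment of /bagakwizerihwobmu/ meets the structural description of the rule, so the form surfaces unchanged.

bagakwizerihwobmu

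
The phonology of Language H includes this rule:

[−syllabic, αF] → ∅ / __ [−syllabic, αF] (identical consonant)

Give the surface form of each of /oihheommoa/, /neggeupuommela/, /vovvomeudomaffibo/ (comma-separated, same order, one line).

oiheomoa, negeupuomela, vovomeudomafibo

/oihheommoa/: /hh/ is a geminate; the first /h/ deletes. /mm/ is a geminate; the first /m/ deletes. → [oiheomoa].
/neggeupuommela/: /gg/ is a geminate; the first /g/ deletes. /mm/ is a geminate; the first /m/ deletes. → [negeupuomela].
/vovvomeudomaffibo/: /vv/ is a geminate; the first /v/ deletes. /ff/ is a geminate; the first /f/ deletes. → [vovomeudomafibo].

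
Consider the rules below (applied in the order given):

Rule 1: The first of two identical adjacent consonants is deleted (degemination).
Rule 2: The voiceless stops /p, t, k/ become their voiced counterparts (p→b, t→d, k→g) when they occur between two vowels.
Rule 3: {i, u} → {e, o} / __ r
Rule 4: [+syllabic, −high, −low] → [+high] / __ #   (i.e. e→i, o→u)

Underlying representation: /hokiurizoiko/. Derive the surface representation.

Rule 1 (degemination): no segment meets the environment; /hokiurizoiko/ is unchanged.
Rule 2 (intervocalic voicing): /k/ is a voiceless stop between vowels /o/ and /i/, so it voices to [g]. /k/ is a voiceless stop between vowels /i/ and /o/, so it voices to [g]. /hokiurizoiko/ → hogiurizoigo.
Rule 3 (pre-rhotic lowering): /u/ is a high vowel immediately before /r/, so it lowers to [o]. /hogiurizoigo/ → hogiorizoigo.
Rule 4 (final vowel raising): /o/ is a mid vowel in word-final position, so it raises to [u]. /hogiorizoigo/ → hogiorizoigu.

hogiorizoigu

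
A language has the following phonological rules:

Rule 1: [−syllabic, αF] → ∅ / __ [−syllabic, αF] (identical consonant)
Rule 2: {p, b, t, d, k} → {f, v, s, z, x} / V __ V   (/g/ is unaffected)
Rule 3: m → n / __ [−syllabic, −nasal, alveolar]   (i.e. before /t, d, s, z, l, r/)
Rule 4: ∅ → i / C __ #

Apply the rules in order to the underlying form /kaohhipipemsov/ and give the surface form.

kaohififensovi

Rule 1 (degemination): /hh/ is a geminate; the first /h/ deletes. /kaohhipipemsov/ → kaohipipemsov.
Rule 2 (intervocalic spirantization): /p/ is a stop between vowels /i/ and /i/, so it spirantizes to the fricative [f]. /p/ is a stop between vowels /i/ and /e/, so it spirantizes to the fricative [f]. /kaohipipemsov/ → kaohififemsov.
Rule 3 (nasal place assimilation): /m/ precedes the alveolar consonant /s/, so it assimilates in place to [n]. /kaohififemsov/ → kaohififensov.
Rule 4 (final i-epenthesis): the form ends in the consonant /v/, so [i] is inserted word-finally. /kaohififensov/ → kaohififensovi.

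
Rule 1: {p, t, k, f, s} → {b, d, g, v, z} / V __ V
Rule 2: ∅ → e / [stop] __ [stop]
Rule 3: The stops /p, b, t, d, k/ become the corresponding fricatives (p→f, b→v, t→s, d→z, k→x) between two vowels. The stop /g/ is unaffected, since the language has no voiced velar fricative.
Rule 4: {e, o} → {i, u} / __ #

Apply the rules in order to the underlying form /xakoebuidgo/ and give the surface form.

Rule 1 (intervocalic voicing): /k/ is a voiceless obstruent between vowels /a/ and /o/, so it voices to [g]. /xakoebuidgo/ → xagoebuidgo.
Rule 2 (stop-cluster e-epenthesis): /d/ and /g/ form a stop–stop cluster, so [e] is inserted between them. /xagoebuidgo/ → xagoebuidego.
Rule 3 (intervocalic spirantization): /b/ is a stop between vowels /e/ and /u/, so it spirantizes to the fricative [v]. /d/ is a stop between vowels /i/ and /e/, so it spirantizes to the fricative [z]. /xagoebuidego/ → xagoevuizego.
Rule 4 (final vowel raising): /o/ is a mid vowel in word-final position, so it raises to [u]. /xagoevuizego/ → xagoevuizegu.

xagoevuizegu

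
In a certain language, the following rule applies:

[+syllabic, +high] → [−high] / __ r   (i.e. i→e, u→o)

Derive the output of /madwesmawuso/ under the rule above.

madwesmawuso

No segment of /madwesmawuso/ meets the structural description of the rule, so the form surfaces unchanged.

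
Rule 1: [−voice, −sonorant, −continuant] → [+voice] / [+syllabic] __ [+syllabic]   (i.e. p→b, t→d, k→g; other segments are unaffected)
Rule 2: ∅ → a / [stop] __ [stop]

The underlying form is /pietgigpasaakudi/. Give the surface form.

Rule 1 (intervocalic voicing): /k/ is a voiceless stop between vowels /a/ and /u/, so it voices to [g]. /pietgigpasaakudi/ → pietgigpasaagudi.
Rule 2 (stop-cluster a-epenthesis): /t/ and /g/ form a stop–stop cluster, so [a] is inserted between them. /g/ and /p/ form a stop–stop cluster, so [a] is inserted between them. /pietgigpasaagudi/ → pietagigapasaagudi.

pietagigapasaagudi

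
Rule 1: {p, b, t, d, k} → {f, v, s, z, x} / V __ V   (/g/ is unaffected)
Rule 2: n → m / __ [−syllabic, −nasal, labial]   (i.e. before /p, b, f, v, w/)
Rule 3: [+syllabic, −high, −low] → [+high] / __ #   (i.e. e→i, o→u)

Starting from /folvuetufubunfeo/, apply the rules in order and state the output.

Rule 1 (intervocalic spirantization): /t/ is a stop between vowels /e/ and /u/, so it spirantizes to the fricative [s]. /b/ is a stop between vowels /u/ and /u/, so it spirantizes to the fricative [v]. /folvuetufubunfeo/ → folvuesufuvunfeo.
Rule 2 (nasal place assimilation): /n/ precedes the labial consonant /f/, so it assimilates in place to [m]. /folvuesufuvunfeo/ → folvuesufuvumfeo.
Rule 3 (final vowel raising): /o/ is a mid vowel in word-final position, so it raises to [u]. /folvuesufuvumfeo/ → folvuesufuvumfeu.

folvuesufuvumfeu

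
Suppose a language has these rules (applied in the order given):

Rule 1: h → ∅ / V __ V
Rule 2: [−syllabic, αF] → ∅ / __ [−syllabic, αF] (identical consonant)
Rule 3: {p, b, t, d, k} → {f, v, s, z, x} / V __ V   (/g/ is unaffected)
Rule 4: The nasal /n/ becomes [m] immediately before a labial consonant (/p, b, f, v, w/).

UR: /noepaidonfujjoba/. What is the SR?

Rule 1 (intervocalic h-deletion): no segment meets the environment; /noepaidonfujjoba/ is unchanged.
Rule 2 (degemination): /jj/ is a geminate; the first /j/ deletes. /noepaidonfujjoba/ → noepaidonfujoba.
Rule 3 (intervocalic spirantization): /p/ is a stop between vowels /e/ and /a/, so it spirantizes to the fricative [f]. /d/ is a stop between vowels /i/ and /o/, so it spirantizes to the fricative [z]. /b/ is a stop between vowels /o/ and /a/, so it spirantizes to the fricative [v]. /noepaidonfujoba/ → noefaizonfujova.
Rule 4 (nasal place assimilation): /n/ precedes the labial consonant /f/, so it assimilates in place to [m]. /noefaizonfujova/ → noefaizomfujova.

noefaizomfujova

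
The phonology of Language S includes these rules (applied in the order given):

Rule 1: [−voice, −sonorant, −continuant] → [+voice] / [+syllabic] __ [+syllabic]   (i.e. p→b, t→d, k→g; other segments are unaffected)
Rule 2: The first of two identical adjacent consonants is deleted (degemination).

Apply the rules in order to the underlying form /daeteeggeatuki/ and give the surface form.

daedeegeadugi

Rule 1 (intervocalic voicing): /t/ is a voiceless stop between vowels /e/ and /e/, so it voices to [d]. /t/ is a voiceless stop between vowels /a/ and /u/, so it voices to [d]. /k/ is a voiceless stop between vowels /u/ and /i/, so it voices to [g]. /daeteeggeatuki/ → daedeeggeadugi.
Rule 2 (degemination): /gg/ is a geminate; the first /g/ deletes. /daedeeggeadugi/ → daedeegeadugi.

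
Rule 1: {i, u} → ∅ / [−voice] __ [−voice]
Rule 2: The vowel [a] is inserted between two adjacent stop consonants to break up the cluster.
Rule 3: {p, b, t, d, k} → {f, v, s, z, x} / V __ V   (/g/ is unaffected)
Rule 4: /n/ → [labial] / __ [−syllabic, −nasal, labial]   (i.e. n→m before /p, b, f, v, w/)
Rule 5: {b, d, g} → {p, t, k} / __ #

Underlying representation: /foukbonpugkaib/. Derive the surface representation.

Rule 1 (high vowel syncope): no segment meets the environment; /foukbonpugkaib/ is unchanged.
Rule 2 (stop-cluster a-epenthesis): /k/ and /b/ form a stop–stop cluster, so [a] is inserted between them. /g/ and /k/ form a stop–stop cluster, so [a] is inserted between them. /foukbonpugkaib/ → foukabonpugakaib.
Rule 3 (intervocalic spirantization): /k/ is a stop between vowels /u/ and /a/, so it spirantizes to the fricative [x]. /b/ is a stop between vowels /a/ and /o/, so it spirantizes to the fricative [v]. /k/ is a stop between vowels /a/ and /a/, so it spirantizes to the fricative [x]. /foukabonpugakaib/ → fouxavonpugaxaib.
Rule 4 (nasal place assimilation): /n/ precedes the labial consonant /p/, so it assimilates in place to [m]. /fouxavonpugaxaib/ → fouxavompugaxaib.
Rule 5 (final devoicing): /b/ is a voiced stop in word-final position, so it devoices to [p]. /fouxavompugaxaib/ → fouxavompugaxaip.

fouxavompugaxaip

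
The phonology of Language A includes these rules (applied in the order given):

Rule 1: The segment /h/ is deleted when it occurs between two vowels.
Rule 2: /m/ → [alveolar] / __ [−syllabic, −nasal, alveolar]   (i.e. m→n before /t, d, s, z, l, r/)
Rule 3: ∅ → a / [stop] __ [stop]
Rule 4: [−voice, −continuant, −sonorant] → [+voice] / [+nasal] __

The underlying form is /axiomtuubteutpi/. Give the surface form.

Rule 1 (intervocalic h-deletion): no segment meets the environment; /axiomtuubteutpi/ is unchanged.
Rule 2 (nasal place assimilation): /m/ precedes the alveolar consonant /t/, so it assimilates in place to [n]. /axiomtuubteutpi/ → axiontuubteutpi.
Rule 3 (stop-cluster a-epenthesis): /b/ and /t/ form a stop–stop cluster, so [a] is inserted between them. /t/ and /p/ form a stop–stop cluster, so [a] is inserted between them. /axiontuubteutpi/ → axiontuubateutapi.
Rule 4 (post-nasal voicing): /t/ is a voiceless stop immediately after the nasal /n/, so it voices to [d]. /axiontuubateutapi/ → axionduubateutapi.

axionduubateutapi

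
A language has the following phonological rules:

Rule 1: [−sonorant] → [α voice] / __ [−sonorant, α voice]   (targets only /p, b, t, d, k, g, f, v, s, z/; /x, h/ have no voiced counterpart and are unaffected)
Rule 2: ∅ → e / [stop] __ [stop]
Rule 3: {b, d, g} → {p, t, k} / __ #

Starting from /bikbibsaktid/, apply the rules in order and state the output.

bigebipsaketit

Rule 1 (regressive voicing assimilation): /k/ precedes the voiced obstruent /b/, so it voices to [g] by assimilation. /b/ precedes the voiceless obstruent /s/, so it devoices to [p] by assimilation. /bikbibsaktid/ → bigbipsaktid.
Rule 2 (stop-cluster e-epenthesis): /g/ and /b/ form a stop–stop cluster, so [e] is inserted between them. /k/ and /t/ form a stop–stop cluster, so [e] is inserted between them. /bigbipsaktid/ → bigebipsaketid.
Rule 3 (final devoicing): /d/ is a voiced stop in word-final position, so it devoices to [t]. /bigebipsaketid/ → bigebipsaketit.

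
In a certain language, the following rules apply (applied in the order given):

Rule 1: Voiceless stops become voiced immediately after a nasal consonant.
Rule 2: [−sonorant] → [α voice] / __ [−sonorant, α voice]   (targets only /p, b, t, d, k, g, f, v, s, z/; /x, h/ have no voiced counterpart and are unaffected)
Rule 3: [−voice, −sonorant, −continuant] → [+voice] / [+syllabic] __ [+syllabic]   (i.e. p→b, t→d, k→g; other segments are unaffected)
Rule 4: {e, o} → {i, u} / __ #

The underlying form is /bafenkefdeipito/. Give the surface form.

bafengevdeibidu

Rule 1 (post-nasal voicing): /k/ is a voiceless stop immediately after the nasal /n/, so it voices to [g]. /bafenkefdeipito/ → bafengefdeipito.
Rule 2 (regressive voicing assimilation): /f/ precedes the voiced obstruent /d/, so it voices to [v] by assimilation. /bafengefdeipito/ → bafengevdeipito.
Rule 3 (intervocalic voicing): /p/ is a voiceless stop between vowels /i/ and /i/, so it voices to [b]. /t/ is a voiceless stop between vowels /i/ and /o/, so it voices to [d]. /bafengevdeipito/ → bafengevdeibido.
Rule 4 (final vowel raising): /o/ is a mid vowel in word-final position, so it raises to [u]. /bafengevdeibido/ → bafengevdeibidu.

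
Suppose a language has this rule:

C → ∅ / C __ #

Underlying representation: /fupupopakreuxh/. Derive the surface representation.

fupupopakreux

/h/ is the second consonant of a word-final cluster /xh/, so it deletes.
The other instances of /f/, /p/, /k/, /r/, /x/ do not occur in the required environment and remain unchanged.
Surface form: [fupupopakreux].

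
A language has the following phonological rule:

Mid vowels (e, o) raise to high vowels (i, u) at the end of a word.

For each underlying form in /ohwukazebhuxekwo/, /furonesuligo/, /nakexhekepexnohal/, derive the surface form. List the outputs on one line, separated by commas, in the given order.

ohwukazebhuxekwu, furonesuligu, nakexhekepexnohal

/ohwukazebhuxekwo/: /o/ is a mid vowel in word-final position, so it raises to [u]. → [ohwukazebhuxekwu].
/furonesuligo/: /o/ is a mid vowel in word-final position, so it raises to [u]. → [furonesuligu].
/nakexhekepexnohal/: the rule's environment is not met; surfaces unchanged as [nakexhekepexnohal].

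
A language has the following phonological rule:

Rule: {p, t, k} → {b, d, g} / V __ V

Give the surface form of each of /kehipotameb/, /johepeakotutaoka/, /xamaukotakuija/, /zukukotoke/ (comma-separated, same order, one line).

/kehipotameb/: /p/ is a voiceless stop between vowels /i/ and /o/, so it voices to [b]. /t/ is a voiceless stop between vowels /o/ and /a/, so it voices to [d]. → [kehibodameb].
/johepeakotutaoka/: /p/ is a voiceless stop between vowels /e/ and /e/, so it voices to [b]. /k/ is a voiceless stop between vowels /a/ and /o/, so it voices to [g]. /t/ is a voiceless stop between vowels /o/ and /u/, so it voices to [d]. /t/ is a voiceless stop between vowels /u/ and /a/, so it voices to [d]. /k/ is a voiceless stop between vowels /o/ and /a/, so it voices to [g]. → [johebeagodudaoga].
/xamaukotakuija/: /k/ is a voiceless stop between vowels /u/ and /o/, so it voices to [g]. /t/ is a voiceless stop between vowels /o/ and /a/, so it voices to [d]. /k/ is a voiceless stop between vowels /a/ and /u/, so it voices to [g]. → [xamaugodaguija].
/zukukotoke/: /k/ is a voiceless stop between vowels /u/ and /u/, so it voices to [g]. /k/ is a voiceless stop between vowels /u/ and /o/, so it voices to [g]. /t/ is a voiceless stop between vowels /o/ and /o/, so it voices to [d]. /k/ is a voiceless stop between vowels /o/ and /e/, so it voices to [g]. → [zugugodoge].

kehibodameb, johebeagodudaoga, xamaugodaguija, zugugodoge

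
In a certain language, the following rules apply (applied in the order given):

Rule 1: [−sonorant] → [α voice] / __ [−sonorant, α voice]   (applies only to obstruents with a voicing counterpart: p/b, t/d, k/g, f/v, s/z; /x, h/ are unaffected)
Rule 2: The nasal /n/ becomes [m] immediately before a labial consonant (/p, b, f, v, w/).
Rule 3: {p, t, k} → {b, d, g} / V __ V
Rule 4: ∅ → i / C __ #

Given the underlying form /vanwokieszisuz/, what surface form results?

Rule 1 (regressive voicing assimilation): /s/ precedes the voiced obstruent /z/, so it voices to [z] by assimilation. /vanwokieszisuz/ → vanwokiezzisuz.
Rule 2 (nasal place assimilation): /n/ precedes the labial consonant /w/, so it assimilates in place to [m]. /vanwokiezzisuz/ → vamwokiezzisuz.
Rule 3 (intervocalic voicing): /k/ is a voiceless stop between vowels /o/ and /i/, so it voices to [g]. /vamwokiezzisuz/ → vamwogiezzisuz.
Rule 4 (final i-epenthesis): the form ends in the consonant /z/, so [i] is inserted word-finally. /vamwogiezzisuz/ → vamwogiezzisuzi.

vamwogiezzisuzi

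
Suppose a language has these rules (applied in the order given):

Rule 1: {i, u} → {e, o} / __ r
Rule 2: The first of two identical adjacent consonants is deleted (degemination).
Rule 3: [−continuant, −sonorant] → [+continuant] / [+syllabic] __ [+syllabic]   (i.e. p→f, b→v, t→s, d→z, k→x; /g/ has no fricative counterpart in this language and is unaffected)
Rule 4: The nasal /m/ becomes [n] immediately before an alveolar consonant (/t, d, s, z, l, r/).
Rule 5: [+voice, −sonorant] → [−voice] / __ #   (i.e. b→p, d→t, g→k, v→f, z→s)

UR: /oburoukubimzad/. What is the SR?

Rule 1 (pre-rhotic lowering): /u/ is a high vowel immediately before /r/, so it lowers to [o]. /oburoukubimzad/ → oboroukubimzad.
Rule 2 (degemination): no segment meets the environment; /oboroukubimzad/ is unchanged.
Rule 3 (intervocalic spirantization): /b/ is a stop between vowels /o/ and /o/, so it spirantizes to the fricative [v]. /k/ is a stop between vowels /u/ and /u/, so it spirantizes to the fricative [x]. /b/ is a stop between vowels /u/ and /i/, so it spirantizes to the fricative [v]. /oboroukubimzad/ → ovorouxuvimzad.
Rule 4 (nasal place assimilation): /m/ precedes the alveolar consonant /z/, so it assimilates in place to [n]. /ovorouxuvimzad/ → ovorouxuvinzad.
Rule 5 (final devoicing): /d/ is a voiced obstruent in word-final position, so it devoices to [t]. /ovorouxuvinzad/ → ovorouxuvinzat.

ovorouxuvinzat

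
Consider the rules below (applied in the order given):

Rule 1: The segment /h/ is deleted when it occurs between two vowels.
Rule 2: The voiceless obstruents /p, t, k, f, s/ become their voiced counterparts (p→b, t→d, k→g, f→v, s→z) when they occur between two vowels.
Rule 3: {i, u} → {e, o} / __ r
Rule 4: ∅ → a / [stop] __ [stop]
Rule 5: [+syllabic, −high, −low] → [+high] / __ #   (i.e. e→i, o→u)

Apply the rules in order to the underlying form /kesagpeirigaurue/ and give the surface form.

Rule 1 (intervocalic h-deletion): no segment meets the environment; /kesagpeirigaurue/ is unchanged.
Rule 2 (intervocalic voicing): /s/ is a voiceless obstruent between vowels /e/ and /a/, so it voices to [z]. /kesagpeirigaurue/ → kezagpeirigaurue.
Rule 3 (pre-rhotic lowering): /i/ is a high vowel immediately before /r/, so it lowers to [e]. /u/ is a high vowel immediately before /r/, so it lowers to [o]. /kezagpeirigaurue/ → kezagpeerigaorue.
Rule 4 (stop-cluster a-epenthesis): /g/ and /p/ form a stop–stop cluster, so [a] is inserted between them. /kezagpeerigaorue/ → kezagapeerigaorue.
Rule 5 (final vowel raising): /e/ is a mid vowel in word-final position, so it raises to [i]. /kezagapeerigaorue/ → kezagapeerigaorui.

kezagapeerigaorui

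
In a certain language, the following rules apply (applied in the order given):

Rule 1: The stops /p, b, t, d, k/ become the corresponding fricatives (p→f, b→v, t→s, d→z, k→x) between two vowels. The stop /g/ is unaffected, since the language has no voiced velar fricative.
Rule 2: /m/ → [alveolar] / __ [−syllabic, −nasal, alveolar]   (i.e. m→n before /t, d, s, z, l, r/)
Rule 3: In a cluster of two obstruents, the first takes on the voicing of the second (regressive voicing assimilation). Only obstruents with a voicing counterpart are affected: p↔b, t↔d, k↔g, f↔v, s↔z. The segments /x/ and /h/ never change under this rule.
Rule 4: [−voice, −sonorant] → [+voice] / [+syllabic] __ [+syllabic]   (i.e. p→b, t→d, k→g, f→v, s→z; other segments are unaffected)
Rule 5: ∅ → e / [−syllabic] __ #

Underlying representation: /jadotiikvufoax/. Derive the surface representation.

jazoziigvuvoaxe

Rule 1 (intervocalic spirantization): /d/ is a stop between vowels /a/ and /o/, so it spirantizes to the fricative [z]. /t/ is a stop between vowels /o/ and /i/, so it spirantizes to the fricative [s]. /jadotiikvufoax/ → jazosiikvufoax.
Rule 2 (nasal place assimilation): no segment meets the environment; /jazosiikvufoax/ is unchanged.
Rule 3 (regressive voicing assimilation): /k/ precedes the voiced obstruent /v/, so it voices to [g] by assimilation. /jazosiikvufoax/ → jazosiigvufoax.
Rule 4 (intervocalic voicing): /s/ is a voiceless obstruent between vowels /o/ and /i/, so it voices to [z]. /f/ is a voiceless obstruent between vowels /u/ and /o/, so it voices to [v]. /jazosiigvufoax/ → jazoziigvuvoax.
Rule 5 (final e-epenthesis): the form ends in the consonant /x/, so [e] is inserted word-finally. /jazoziigvuvoax/ → jazoziigvuvoaxe.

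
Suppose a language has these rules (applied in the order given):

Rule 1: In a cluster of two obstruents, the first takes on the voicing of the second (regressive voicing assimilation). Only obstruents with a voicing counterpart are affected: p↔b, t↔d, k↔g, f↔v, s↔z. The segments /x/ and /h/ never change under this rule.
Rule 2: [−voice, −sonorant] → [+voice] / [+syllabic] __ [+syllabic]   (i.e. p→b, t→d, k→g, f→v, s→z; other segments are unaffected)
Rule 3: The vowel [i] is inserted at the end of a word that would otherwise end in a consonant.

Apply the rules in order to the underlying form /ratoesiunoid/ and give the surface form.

Rule 1 (regressive voicing assimilation): no segment meets the environment; /ratoesiunoid/ is unchanged.
Rule 2 (intervocalic voicing): /t/ is a voiceless obstruent between vowels /a/ and /o/, so it voices to [d]. /s/ is a voiceless obstruent between vowels /e/ and /i/, so it voices to [z]. /ratoesiunoid/ → radoeziunoid.
Rule 3 (final i-epenthesis): the form ends in the consonant /d/, so [i] is inserted word-finally. /radoeziunoid/ → radoeziunoidi.

radoeziunoidi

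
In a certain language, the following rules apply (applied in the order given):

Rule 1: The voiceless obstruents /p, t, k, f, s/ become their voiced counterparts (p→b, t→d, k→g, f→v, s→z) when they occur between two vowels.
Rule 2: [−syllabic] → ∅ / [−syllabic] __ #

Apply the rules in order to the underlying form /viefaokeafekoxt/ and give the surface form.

vievaogeavegox

Rule 1 (intervocalic voicing): /f/ is a voiceless obstruent between vowels /e/ and /a/, so it voices to [v]. /k/ is a voiceless obstruent between vowels /o/ and /e/, so it voices to [g]. /f/ is a voiceless obstruent between vowels /a/ and /e/, so it voices to [v]. /k/ is a voiceless obstruent between vowels /e/ and /o/, so it voices to [g]. /viefaokeafekoxt/ → vievaogeavegoxt.
Rule 2 (final cluster simplification): /t/ is the second consonant of a word-final cluster /xt/, so it deletes. /vievaogeavegoxt/ → vievaogeavegox.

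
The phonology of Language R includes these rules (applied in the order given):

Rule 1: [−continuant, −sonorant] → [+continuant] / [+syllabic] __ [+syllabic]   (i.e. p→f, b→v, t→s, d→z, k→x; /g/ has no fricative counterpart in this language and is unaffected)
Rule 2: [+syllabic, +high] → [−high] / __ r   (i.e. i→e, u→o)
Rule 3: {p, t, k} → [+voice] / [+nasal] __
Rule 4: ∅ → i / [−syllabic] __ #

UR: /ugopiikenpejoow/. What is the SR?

ugofiixenbejoowi

Rule 1 (intervocalic spirantization): /p/ is a stop between vowels /o/ and /i/, so it spirantizes to the fricative [f]. /k/ is a stop between vowels /i/ and /e/, so it spirantizes to the fricative [x]. /ugopiikenpejoow/ → ugofiixenpejoow.
Rule 2 (pre-rhotic lowering): no segment meets the environment; /ugofiixenpejoow/ is unchanged.
Rule 3 (post-nasal voicing): /p/ is a voiceless stop immediately after the nasal /n/, so it voices to [b]. /ugofiixenpejoow/ → ugofiixenbejoow.
Rule 4 (final i-epenthesis): the form ends in the consonant /w/, so [i] is inserted word-finally. /ugofiixenbejoow/ → ugofiixenbejoowi.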